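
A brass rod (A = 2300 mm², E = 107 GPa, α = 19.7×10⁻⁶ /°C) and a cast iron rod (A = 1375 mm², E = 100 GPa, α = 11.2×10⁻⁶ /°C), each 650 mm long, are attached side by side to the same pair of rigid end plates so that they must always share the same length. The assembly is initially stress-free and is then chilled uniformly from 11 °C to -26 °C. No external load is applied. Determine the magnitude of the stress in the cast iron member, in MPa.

Equilibrium of a rigid end plate with no external load gives equal and opposite internal forces ±P in the two members. Since α_{brass} > α_{cast iron}, cooling drives the brass into tension and the cast iron into compression.
Equating the net (thermal + elastic) strains gives |α₁ − α₂|·ΔT = P·[1/(A₁E₁) + 1/(A₂E₂)].
|α₁ − α₂|·ΔT = 8.5×10⁻⁶ × 37 = 0.0003145.
1/(A₁E₁) + 1/(A₂E₂) = 1/(2300×107×10³) + 1/(1375×100×10³) = 1.134×10⁻⁸ N⁻¹.
So P = 0.0003145 / 1.134×10⁻⁸ = 27.74 kN.
σ_{cast iron} = P/A₂ = 27740/1375 = 20.18 MPa, compressive.

σ ≈ 20.2 MPa (compressive)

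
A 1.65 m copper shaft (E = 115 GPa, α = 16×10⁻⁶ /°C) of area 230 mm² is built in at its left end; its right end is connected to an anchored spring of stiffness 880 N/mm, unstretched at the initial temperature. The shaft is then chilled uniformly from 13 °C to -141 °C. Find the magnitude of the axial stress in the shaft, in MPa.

If the spring were absent the shaft would shorten by αΔT L = 16×10⁻⁶ × 154 × 1650 = 4.066 mm.
Let P be the tensile force in the spring. The shaft extends elastically by PL/(AE) and the spring stretches by P/k; together these equal δ_free.
P [ L/(AE) + 1/k ] = δ_free → P [ 1650/(230×115×10³) + 1/(880) ] = 4.066.
P = 4.066 / 0.001199 = 3392 N.
σ = P/A = 3392/230 = 14.75 MPa.

σ ≈ 14.7 MPa (tensile)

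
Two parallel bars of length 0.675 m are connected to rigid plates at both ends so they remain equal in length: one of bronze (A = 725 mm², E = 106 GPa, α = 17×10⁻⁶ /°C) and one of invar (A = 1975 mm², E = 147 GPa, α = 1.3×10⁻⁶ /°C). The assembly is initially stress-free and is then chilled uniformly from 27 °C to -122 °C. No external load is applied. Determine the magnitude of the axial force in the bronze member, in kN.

The bronze has the larger α, so on cooling it would change length more than the invar if both were free. The rigid plates force a common final length, so the bronze is put into tension and the invar into compression, with equal and opposite forces P (no external load).
Compatibility of the two members (thermal + elastic change equal): (α₁ − α₂)ΔT = P·[1/(A₁E₁) + 1/(A₂E₂)].
|α₁ − α₂|·ΔT = 15.7×10⁻⁶ × 149 = 0.002339.
1/(A₁E₁) + 1/(A₂E₂) = 1/(725×106×10³) + 1/(1975×147×10³) = 1.646×10⁻⁸ N⁻¹.
So P = 0.002339 / 1.646×10⁻⁸ = 142.1 kN.

P ≈ 142 kN (tensile in the bronze)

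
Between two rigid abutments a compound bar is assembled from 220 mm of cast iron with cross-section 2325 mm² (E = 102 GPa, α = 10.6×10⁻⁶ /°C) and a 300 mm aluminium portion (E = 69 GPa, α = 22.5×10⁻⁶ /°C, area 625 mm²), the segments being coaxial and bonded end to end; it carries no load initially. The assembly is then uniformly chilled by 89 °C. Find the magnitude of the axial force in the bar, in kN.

With the walls removed the bar would change length by δ_free = Σ αᵢΔT Lᵢ = 10.6×10⁻⁶×89×220 + 22.5×10⁻⁶×89×300 = 0.8083 mm.
Since the ends are fixed, an axial force P builds up, equal in every segment, with P · Σ Lᵢ/(AᵢEᵢ) = δ_free.
Σ Lᵢ/(AᵢEᵢ) = 220/(2325×102×10³) + 300/(625×69×10³) = 7.884×10⁻⁶ mm/N.
So P = 0.8083 / 7.884×10⁻⁶ = 102.5 kN, tensile.

P ≈ 103 kN (tensile)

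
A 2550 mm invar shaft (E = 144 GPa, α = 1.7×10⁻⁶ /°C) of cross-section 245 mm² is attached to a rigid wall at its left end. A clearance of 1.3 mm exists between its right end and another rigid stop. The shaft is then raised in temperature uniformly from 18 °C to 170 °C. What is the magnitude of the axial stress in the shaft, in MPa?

Free thermal elongation = αΔT L = 1.7×10⁻⁶ × 152 × 2550 = 0.6589 mm.
This is smaller than the 1.3 mm clearance, so the shaft expands freely without reaching the stop — the stress is zero.

σ ≈ 0 MPa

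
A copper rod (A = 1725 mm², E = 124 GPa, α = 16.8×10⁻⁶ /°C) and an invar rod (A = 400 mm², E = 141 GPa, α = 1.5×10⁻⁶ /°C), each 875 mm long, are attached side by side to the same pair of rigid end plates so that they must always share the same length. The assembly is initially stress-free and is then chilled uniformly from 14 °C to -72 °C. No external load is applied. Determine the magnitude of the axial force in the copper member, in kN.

P ≈ 58.7 kN (tensile in the copper)

Both members must finish at the same length. With the larger α, the copper tends to over-contract; the plates restrain it, putting the copper in tension and the invar in compression. With no external load the two internal forces are equal and opposite, magnitude P.
Equating the net (thermal + elastic) strains gives |α₁ − α₂|·ΔT = P·[1/(A₁E₁) + 1/(A₂E₂)].
|α₁ − α₂|·ΔT = 15.3×10⁻⁶ × 86 = 0.001316.
1/(A₁E₁) + 1/(A₂E₂) = 1/(1725×124×10³) + 1/(400×141×10³) = 2.241×10⁻⁸ N⁻¹.
P = 0.001316 / 2.241×10⁻⁸ = 58730 N = 58.73 kN.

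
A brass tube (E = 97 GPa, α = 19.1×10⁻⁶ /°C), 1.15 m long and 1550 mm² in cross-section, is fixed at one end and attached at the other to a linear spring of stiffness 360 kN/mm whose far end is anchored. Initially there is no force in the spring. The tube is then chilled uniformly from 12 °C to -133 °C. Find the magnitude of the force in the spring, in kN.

Free thermal contraction: δ_free = αΔT L = 19.1×10⁻⁶ × 145 × 1150 = 3.185 mm.
Let P be the tensile force in the spring. The tube extends elastically by PL/(AE) and the spring stretches by P/k; together these equal δ_free.
So P = δ_free / [L/(AE) + 1/k] = 3.185 / [ 1150/(1550×97×10³) + 1/(360×10³) ].
P = 3.185 / 1.043×10⁻⁵ = 305500 N.

P ≈ 305 kN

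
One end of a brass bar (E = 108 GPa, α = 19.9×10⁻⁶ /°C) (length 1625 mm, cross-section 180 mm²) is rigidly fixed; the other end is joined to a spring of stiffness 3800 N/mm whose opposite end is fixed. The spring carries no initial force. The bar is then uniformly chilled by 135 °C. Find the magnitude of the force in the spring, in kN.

If the spring were absent the bar would shorten by αΔT L = 19.9×10⁻⁶ × 135 × 1625 = 4.366 mm.
Let P be the tensile force in the spring. The bar extends elastically by PL/(AE) and the spring stretches by P/k; together these equal δ_free.
P [ L/(AE) + 1/k ] = δ_free → P [ 1625/(180×108×10³) + 1/(3800) ] = 4.366.
P = 4.366 / 0.0003467 = 12590 N.

P ≈ 12.6 kN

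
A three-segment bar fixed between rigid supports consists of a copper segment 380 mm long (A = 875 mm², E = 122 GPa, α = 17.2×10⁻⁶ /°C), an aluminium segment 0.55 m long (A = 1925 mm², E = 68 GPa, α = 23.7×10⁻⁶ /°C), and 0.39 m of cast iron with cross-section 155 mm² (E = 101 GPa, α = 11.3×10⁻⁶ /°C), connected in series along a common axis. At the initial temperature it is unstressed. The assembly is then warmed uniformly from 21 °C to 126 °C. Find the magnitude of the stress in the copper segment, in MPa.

If the supports were absent, the total length change would be Σ αᵢΔT Lᵢ = 17.2×10⁻⁶×105×380 + 23.7×10⁻⁶×105×550 + 11.3×10⁻⁶×105×390 = 2.518 mm.
Since the ends are fixed, an axial force P builds up, equal in every segment, with P · Σ Lᵢ/(AᵢEᵢ) = δ_free.
The series flexibility is Σ Lᵢ/(AᵢEᵢ) = 380/(875×122×10³) + 550/(1925×68×10³) + 390/(155×101×10³) = 3.267×10⁻⁵ mm/N.
P = 2.518 / 3.267×10⁻⁵ = 77060 N = 77.06 kN, compressive.
σ_{copper} = P / A = 77060 / 875 = 88.06 MPa.

σ ≈ 88.1 MPa (compressive)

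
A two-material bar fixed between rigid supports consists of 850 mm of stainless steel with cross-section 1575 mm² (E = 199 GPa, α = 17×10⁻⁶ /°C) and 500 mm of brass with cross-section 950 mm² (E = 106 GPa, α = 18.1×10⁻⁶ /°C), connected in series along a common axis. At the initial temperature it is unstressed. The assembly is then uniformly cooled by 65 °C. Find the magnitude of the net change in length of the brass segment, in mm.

With the walls removed the bar would change length by δ_free = Σ αᵢΔT Lᵢ = 17×10⁻⁶×65×850 + 18.1×10⁻⁶×65×500 = 1.528 mm.
The walls prevent any net length change, so an axial force P (same in every segment) develops. Compatibility: P · Σ Lᵢ/(AᵢEᵢ) = δ_free.
Σ Lᵢ/(AᵢEᵢ) = 850/(1575×199×10³) + 500/(950×106×10³) = 7.677×10⁻⁶ mm/N.
So P = 1.528 / 7.677×10⁻⁶ = 199 kN, tensile.
For the brass segment, free thermal change = 18.1×10⁻⁶×65×500 = 0.5883 mm and elastic change from P = 199000×500/(950×106×10³) = 0.9879 mm; these oppose, so the net change is 0.4 mm (segment lengthens).

|ΔL| ≈ 0.4 mm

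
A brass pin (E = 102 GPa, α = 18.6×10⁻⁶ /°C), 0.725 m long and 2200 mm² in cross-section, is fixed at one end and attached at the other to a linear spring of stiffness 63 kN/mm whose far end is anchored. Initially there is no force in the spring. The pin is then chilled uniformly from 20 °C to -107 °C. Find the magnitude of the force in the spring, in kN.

The unrestrained thermal change is αΔT L = 18.6×10⁻⁶ × 127 × 725 = 1.713 mm.
With a force P in the spring, the elastic change of the pin is PL/(AE) and that of the spring is P/k; compatibility requires their sum to equal δ_free.
So P = δ_free / [L/(AE) + 1/k] = 1.713 / [ 725/(2200×102×10³) + 1/(63×10³) ].
P = 1.713 / 1.91×10⁻⁵ = 89650 N.

P ≈ 89.6 kN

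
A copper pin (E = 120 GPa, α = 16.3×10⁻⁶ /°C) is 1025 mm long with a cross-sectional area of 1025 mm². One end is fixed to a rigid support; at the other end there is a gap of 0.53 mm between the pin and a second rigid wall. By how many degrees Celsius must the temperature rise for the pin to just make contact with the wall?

Contact occurs when the free expansion equals the gap: αΔT L = 0.53 mm.
So ΔT = g/(αL) = 0.53/(16.3×10⁻⁶ × 1025) = 31.72 °C.

ΔT ≈ 31.7 °C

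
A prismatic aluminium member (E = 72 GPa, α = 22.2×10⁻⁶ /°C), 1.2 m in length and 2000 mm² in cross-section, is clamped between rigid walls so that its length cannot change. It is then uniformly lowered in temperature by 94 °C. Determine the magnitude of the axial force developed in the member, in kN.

With zero net strain, σ = E·αΔT = 72 GPa × 22.2×10⁻⁶ × 94 = 150.2 MPa.
Axial force P = σA = 150.2 × 2000 = 300500 N = 300.5 kN, tensile.

P ≈ 300 kN (tensile)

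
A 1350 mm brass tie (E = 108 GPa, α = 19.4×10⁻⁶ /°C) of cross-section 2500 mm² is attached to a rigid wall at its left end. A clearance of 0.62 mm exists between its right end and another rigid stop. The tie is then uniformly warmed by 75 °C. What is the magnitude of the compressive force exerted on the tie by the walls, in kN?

P ≈ 269 kN

If the wall were absent the tie would grow by αΔT L = 19.4×10⁻⁶ × 75 × 1350 = 1.964 mm.
After closing the 0.62 mm clearance, 1.964 − 0.62 = 1.344 mm of expansion remains to be suppressed by the wall.
That suppressed elongation corresponds to σ = E·Δ/L = 108×10³ × 1.344/1350 = 107.5 MPa.
P = σA = 107.5 × 2500 = 268.8 kN.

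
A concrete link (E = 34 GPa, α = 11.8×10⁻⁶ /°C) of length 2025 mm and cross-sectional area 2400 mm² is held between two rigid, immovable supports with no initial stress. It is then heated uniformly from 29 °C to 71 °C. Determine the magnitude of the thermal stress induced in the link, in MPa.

σ ≈ 16.9 MPa (compressive)

With length fixed, the mechanical strain must cancel the thermal strain αΔT = 11.8×10⁻⁶ × 42 = 495.6×10⁻⁶.
Hence σ = E·αΔT = 34×10³ × 495.6×10⁻⁶ = 16.85 MPa, compressive.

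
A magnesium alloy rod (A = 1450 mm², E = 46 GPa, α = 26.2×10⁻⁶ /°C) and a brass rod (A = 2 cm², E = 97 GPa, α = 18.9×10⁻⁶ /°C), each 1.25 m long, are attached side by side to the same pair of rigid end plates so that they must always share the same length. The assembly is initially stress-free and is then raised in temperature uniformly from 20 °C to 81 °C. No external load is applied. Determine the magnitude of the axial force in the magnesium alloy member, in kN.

P ≈ 6.69 kN (compressive in the magnesium alloy)

Both members must finish at the same length. With the larger α, the magnesium alloy tends to over-expand; the plates restrain it, putting the magnesium alloy in compression and the brass in tension. With no external load the two internal forces are equal and opposite, magnitude P.
Compatibility of the two members (thermal + elastic change equal): (α₁ − α₂)ΔT = P·[1/(A₁E₁) + 1/(A₂E₂)].
|α₁ − α₂|·ΔT = 7.3×10⁻⁶ × 61 = 0.0004453.
1/(A₁E₁) + 1/(A₂E₂) = 1/(1450×46×10³) + 1/(200×97×10³) = 6.654×10⁻⁸ N⁻¹.
P = 0.0004453 / 6.654×10⁻⁸ = 6692 N = 6.692 kN.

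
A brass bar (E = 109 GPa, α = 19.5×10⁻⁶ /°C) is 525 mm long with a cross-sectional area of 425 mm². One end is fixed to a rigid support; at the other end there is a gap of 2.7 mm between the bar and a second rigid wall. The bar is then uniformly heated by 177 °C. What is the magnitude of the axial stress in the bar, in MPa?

Free thermal elongation = αΔT L = 19.5×10⁻⁶ × 177 × 525 = 1.812 mm.
Since δ_free = 1.81 mm is less than the 2.7 mm gap, the bar never touches the wall. No axial force develops.

σ ≈ 0 MPa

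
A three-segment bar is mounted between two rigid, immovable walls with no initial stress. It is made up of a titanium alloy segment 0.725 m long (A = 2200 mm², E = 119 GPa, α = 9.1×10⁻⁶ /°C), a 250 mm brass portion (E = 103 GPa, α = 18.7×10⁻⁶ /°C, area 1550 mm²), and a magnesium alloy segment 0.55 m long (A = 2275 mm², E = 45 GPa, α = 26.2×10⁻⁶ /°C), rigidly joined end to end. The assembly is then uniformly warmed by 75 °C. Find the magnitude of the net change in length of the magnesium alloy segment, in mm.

|ΔL| ≈ 0.0148 mm

If the supports were absent, the total length change would be Σ αᵢΔT Lᵢ = 9.1×10⁻⁶×75×725 + 18.7×10⁻⁶×75×250 + 26.2×10⁻⁶×75×550 = 1.926 mm.
The walls prevent any net length change, so an axial force P (same in every segment) develops. Compatibility: P · Σ Lᵢ/(AᵢEᵢ) = δ_free.
The series flexibility is Σ Lᵢ/(AᵢEᵢ) = 725/(2200×119×10³) + 250/(1550×103×10³) + 550/(2275×45×10³) = 9.708×10⁻⁶ mm/N.
P = 1.926 / 9.708×10⁻⁶ = 198400 N = 198.4 kN, compressive.
For the magnesium alloy segment, free thermal change = 26.2×10⁻⁶×75×550 = 1.081 mm and elastic change from P = 198400×550/(2275×45×10³) = 1.066 mm; these oppose, so the net change is 0.0148 mm (segment lengthens).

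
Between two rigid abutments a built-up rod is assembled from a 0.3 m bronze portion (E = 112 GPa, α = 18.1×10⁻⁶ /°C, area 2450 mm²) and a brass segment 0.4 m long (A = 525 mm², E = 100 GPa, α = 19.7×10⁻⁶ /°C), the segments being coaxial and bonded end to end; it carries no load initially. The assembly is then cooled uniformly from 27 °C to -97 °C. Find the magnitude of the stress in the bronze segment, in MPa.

σ ≈ 77.3 MPa (tensile)

Free thermal contraction of the whole bar: Σ αᵢΔT Lᵢ = 18.1×10⁻⁶×124×300 + 19.7×10⁻⁶×124×400 = 1.65 mm.
The rigid supports impose zero overall length change; the single axial force P common to all segments must satisfy P Σ Lᵢ/(AᵢEᵢ) = δ_free.
The series flexibility is Σ Lᵢ/(AᵢEᵢ) = 300/(2450×112×10³) + 400/(525×100×10³) = 8.712×10⁻⁶ mm/N.
So P = 1.65 / 8.712×10⁻⁶ = 189.4 kN, tensile.
σ_{bronze} = P / A = 189400 / 2450 = 77.32 MPa.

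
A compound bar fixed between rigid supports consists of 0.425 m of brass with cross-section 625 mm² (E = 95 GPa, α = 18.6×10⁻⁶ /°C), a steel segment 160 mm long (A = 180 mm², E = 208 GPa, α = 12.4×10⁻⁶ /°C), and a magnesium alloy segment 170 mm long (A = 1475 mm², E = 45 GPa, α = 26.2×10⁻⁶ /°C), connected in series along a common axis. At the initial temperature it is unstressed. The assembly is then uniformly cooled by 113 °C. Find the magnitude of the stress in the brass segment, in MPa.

σ ≈ 185 MPa (tensile)

If the supports were absent, the total length change would be Σ αᵢΔT Lᵢ = 18.6×10⁻⁶×113×425 + 12.4×10⁻⁶×113×160 + 26.2×10⁻⁶×113×170 = 1.621 mm.
Since the ends are fixed, an axial force P builds up, equal in every segment, with P · Σ Lᵢ/(AᵢEᵢ) = δ_free.
Σ Lᵢ/(AᵢEᵢ) = 425/(625×95×10³) + 160/(180×208×10³) + 170/(1475×45×10³) = 1.399×10⁻⁵ mm/N.
P = 1.621 / 1.399×10⁻⁵ = 115800 N = 115.8 kN, tensile.
σ_{brass} = P / A = 115800 / 625 = 185.3 MPa.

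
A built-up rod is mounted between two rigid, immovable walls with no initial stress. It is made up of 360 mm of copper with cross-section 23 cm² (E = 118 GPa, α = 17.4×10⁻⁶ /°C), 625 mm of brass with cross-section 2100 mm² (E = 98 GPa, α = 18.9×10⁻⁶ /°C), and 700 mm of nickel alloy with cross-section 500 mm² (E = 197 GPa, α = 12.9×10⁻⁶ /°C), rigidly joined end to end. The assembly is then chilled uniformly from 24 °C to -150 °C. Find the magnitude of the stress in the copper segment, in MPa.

σ ≈ 179 MPa (tensile)

With the walls removed the bar would change length by δ_free = Σ αᵢΔT Lᵢ = 17.4×10⁻⁶×174×360 + 18.9×10⁻⁶×174×625 + 12.9×10⁻⁶×174×700 = 4.717 mm.
Since the ends are fixed, an axial force P builds up, equal in every segment, with P · Σ Lᵢ/(AᵢEᵢ) = δ_free.
Σ Lᵢ/(AᵢEᵢ) = 360/(2300×118×10³) + 625/(2100×98×10³) + 700/(500×197×10³) = 1.147×10⁻⁵ mm/N.
P = 4.717 / 1.147×10⁻⁵ = 411200 N = 411.2 kN, tensile.
σ_{copper} = P / A = 411200 / 2300 = 178.8 MPa.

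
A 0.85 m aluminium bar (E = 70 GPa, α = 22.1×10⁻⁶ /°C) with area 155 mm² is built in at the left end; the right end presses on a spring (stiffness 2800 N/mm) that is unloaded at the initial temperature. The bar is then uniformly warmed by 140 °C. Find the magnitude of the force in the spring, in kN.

Free thermal expansion: δ_free = αΔT L = 22.1×10⁻⁶ × 140 × 850 = 2.63 mm.
With a force P in the spring, the elastic change of the bar is PL/(AE) and that of the spring is P/k; compatibility requires their sum to equal δ_free.
So P = δ_free / [L/(AE) + 1/k] = 2.63 / [ 850/(155×70×10³) + 1/(2800) ].
P = 2.63 / 0.0004355 = 6039 N.

P ≈ 6.04 kN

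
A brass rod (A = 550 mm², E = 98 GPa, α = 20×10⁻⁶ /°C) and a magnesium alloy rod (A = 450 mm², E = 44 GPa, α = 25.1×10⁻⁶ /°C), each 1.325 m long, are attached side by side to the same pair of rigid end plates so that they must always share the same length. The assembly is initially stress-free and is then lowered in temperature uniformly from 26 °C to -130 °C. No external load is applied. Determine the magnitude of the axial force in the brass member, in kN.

P ≈ 11.5 kN (compressive in the brass)

Equilibrium of a rigid end plate with no external load gives equal and opposite internal forces ±P in the two members. Since α_{magnesium alloy} > α_{brass}, cooling drives the magnesium alloy into tension and the brass into compression.
Compatibility of the two members (thermal + elastic change equal): (α₁ − α₂)ΔT = P·[1/(A₁E₁) + 1/(A₂E₂)].
|α₁ − α₂|·ΔT = 5.1×10⁻⁶ × 156 = 0.0007956.
1/(A₁E₁) + 1/(A₂E₂) = 1/(550×98×10³) + 1/(450×44×10³) = 6.906×10⁻⁸ N⁻¹.
P = 0.0007956 / 6.906×10⁻⁸ = 11520 N = 11.52 kN.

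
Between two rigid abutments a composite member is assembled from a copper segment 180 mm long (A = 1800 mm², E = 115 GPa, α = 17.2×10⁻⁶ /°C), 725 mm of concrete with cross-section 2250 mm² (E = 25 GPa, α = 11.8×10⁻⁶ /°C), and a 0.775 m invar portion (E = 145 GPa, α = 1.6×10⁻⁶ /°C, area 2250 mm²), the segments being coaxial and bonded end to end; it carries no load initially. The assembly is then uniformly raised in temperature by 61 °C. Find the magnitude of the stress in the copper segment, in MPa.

σ ≈ 27.1 MPa (compressive)

Free thermal expansion of the whole bar: Σ αᵢΔT Lᵢ = 17.2×10⁻⁶×61×180 + 11.8×10⁻⁶×61×725 + 1.6×10⁻⁶×61×775 = 0.7864 mm.
Since the ends are fixed, an axial force P builds up, equal in every segment, with P · Σ Lᵢ/(AᵢEᵢ) = δ_free.
Σ Lᵢ/(AᵢEᵢ) = 180/(1800×115×10³) + 725/(2250×25×10³) + 775/(2250×145×10³) = 1.613×10⁻⁵ mm/N.
So P = 0.7864 / 1.613×10⁻⁵ = 48.74 kN, compressive.
σ_{copper} = P / A = 48740 / 1800 = 27.08 MPa.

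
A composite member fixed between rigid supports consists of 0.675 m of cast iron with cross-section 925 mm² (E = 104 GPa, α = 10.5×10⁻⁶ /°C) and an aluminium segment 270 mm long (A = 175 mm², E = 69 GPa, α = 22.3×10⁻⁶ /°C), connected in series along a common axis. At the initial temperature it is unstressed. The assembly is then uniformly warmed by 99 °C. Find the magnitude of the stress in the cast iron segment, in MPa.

With the walls removed the bar would change length by δ_free = Σ αᵢΔT Lᵢ = 10.5×10⁻⁶×99×675 + 22.3×10⁻⁶×99×270 = 1.298 mm.
The walls prevent any net length change, so an axial force P (same in every segment) develops. Compatibility: P · Σ Lᵢ/(AᵢEᵢ) = δ_free.
The series flexibility is Σ Lᵢ/(AᵢEᵢ) = 675/(925×104×10³) + 270/(175×69×10³) = 2.938×10⁻⁵ mm/N.
So P = 1.298 / 2.938×10⁻⁵ = 44.18 kN, compressive.
σ_{cast iron} = P / A = 44180 / 925 = 47.76 MPa.

σ ≈ 47.8 MPa (compressive)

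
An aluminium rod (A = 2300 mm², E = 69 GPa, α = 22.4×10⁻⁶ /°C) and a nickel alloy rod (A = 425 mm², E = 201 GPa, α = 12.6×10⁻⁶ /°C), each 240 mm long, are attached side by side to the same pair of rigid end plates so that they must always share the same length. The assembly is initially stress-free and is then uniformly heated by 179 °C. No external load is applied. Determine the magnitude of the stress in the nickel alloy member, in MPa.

Both members must finish at the same length. With the larger α, the aluminium tends to over-expand; the plates restrain it, putting the aluminium in compression and the nickel alloy in tension. With no external load the two internal forces are equal and opposite, magnitude P.
Setting the final lengths equal and cancelling L: (α₁ − α₂)ΔT = P/(A₁E₁) + P/(A₂E₂).
|α₁ − α₂|·ΔT = 9.8×10⁻⁶ × 179 = 0.001754.
1/(A₁E₁) + 1/(A₂E₂) = 1/(2300×69×10³) + 1/(425×201×10³) = 1.801×10⁻⁸ N⁻¹.
So P = 0.001754 / 1.801×10⁻⁸ = 97.42 kN.
σ_{nickel alloy} = P/A₂ = 97420/425 = 229.2 MPa, tensile.

σ ≈ 229 MPa (tensile)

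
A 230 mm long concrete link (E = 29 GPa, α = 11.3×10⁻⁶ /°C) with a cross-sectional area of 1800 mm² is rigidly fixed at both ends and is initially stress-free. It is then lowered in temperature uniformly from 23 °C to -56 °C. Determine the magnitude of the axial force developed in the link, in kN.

P ≈ 46.6 kN (tensile)

The ends cannot move, so σ = EαΔT = 29×10³ × 11.3×10⁻⁶ × 79 = 25.89 MPa.
Axial force P = σA = 25.89 × 1800 = 46600 N = 46.6 kN, tensile.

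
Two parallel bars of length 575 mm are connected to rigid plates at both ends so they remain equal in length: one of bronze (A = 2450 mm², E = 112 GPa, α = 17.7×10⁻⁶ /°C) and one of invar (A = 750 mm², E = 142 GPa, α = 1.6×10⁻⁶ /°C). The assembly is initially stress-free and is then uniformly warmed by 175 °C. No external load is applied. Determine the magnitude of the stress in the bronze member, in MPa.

σ ≈ 88.2 MPa (compressive)

Equilibrium of a rigid end plate with no external load gives equal and opposite internal forces ±P in the two members. Since α_{bronze} > α_{invar}, heating drives the bronze into compression and the invar into tension.
Compatibility of the two members (thermal + elastic change equal): (α₁ − α₂)ΔT = P·[1/(A₁E₁) + 1/(A₂E₂)].
|α₁ − α₂|·ΔT = 16.1×10⁻⁶ × 175 = 0.002817.
1/(A₁E₁) + 1/(A₂E₂) = 1/(2450×112×10³) + 1/(750×142×10³) = 1.303×10⁻⁸ N⁻¹.
P = 0.002817 / 1.303×10⁻⁸ = 216200 N = 216.2 kN.
σ_{bronze} = P/A₁ = 216200/2450 = 88.23 MPa, compressive.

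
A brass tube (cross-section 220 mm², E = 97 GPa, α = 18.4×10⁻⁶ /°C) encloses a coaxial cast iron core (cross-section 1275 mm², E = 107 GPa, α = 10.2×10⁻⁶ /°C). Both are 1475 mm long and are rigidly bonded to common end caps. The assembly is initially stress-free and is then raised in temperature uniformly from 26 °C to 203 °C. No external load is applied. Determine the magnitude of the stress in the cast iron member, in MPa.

σ ≈ 21 MPa (tensile)

Both members must finish at the same length. With the larger α, the brass tends to over-expand; the plates restrain it, putting the brass in compression and the cast iron in tension. With no external load the two internal forces are equal and opposite, magnitude P.
Setting the final lengths equal and cancelling L: (α₁ − α₂)ΔT = P/(A₁E₁) + P/(A₂E₂).
|α₁ − α₂|·ΔT = 8.2×10⁻⁶ × 177 = 0.001451.
1/(A₁E₁) + 1/(A₂E₂) = 1/(220×97×10³) + 1/(1275×107×10³) = 5.419×10⁻⁸ N⁻¹.
So P = 0.001451 / 5.419×10⁻⁸ = 26.78 kN.
σ_{cast iron} = P/A₂ = 26780/1275 = 21.01 MPa, tensile.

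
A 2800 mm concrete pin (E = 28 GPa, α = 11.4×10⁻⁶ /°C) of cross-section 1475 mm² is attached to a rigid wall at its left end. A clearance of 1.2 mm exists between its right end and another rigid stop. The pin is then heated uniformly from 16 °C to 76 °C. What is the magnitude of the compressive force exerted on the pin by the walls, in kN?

Free thermal elongation = αΔT L = 11.4×10⁻⁶ × 60 × 2800 = 1.915 mm.
After closing the 1.2 mm clearance, 1.915 − 1.2 = 0.7152 mm of expansion remains to be suppressed by the wall.
That suppressed elongation corresponds to σ = E·Δ/L = 28×10³ × 0.7152/2800 = 7.152 MPa.
P = σA = 7.152 × 1475 = 10.55 kN.

P ≈ 10.5 kN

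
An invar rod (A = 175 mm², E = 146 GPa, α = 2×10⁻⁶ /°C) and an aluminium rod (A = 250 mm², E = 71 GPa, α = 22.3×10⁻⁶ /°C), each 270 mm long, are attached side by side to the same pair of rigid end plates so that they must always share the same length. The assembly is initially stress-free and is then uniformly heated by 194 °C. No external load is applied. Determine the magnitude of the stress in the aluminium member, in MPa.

Both members must finish at the same length. With the larger α, the aluminium tends to over-expand; the plates restrain it, putting the aluminium in compression and the invar in tension. With no external load the two internal forces are equal and opposite, magnitude P.
Compatibility of the two members (thermal + elastic change equal): (α₁ − α₂)ΔT = P·[1/(A₁E₁) + 1/(A₂E₂)].
|α₁ − α₂|·ΔT = 20.3×10⁻⁶ × 194 = 0.003938.
1/(A₁E₁) + 1/(A₂E₂) = 1/(175×146×10³) + 1/(250×71×10³) = 9.548×10⁻⁸ N⁻¹.
So P = 0.003938 / 9.548×10⁻⁸ = 41.25 kN.
σ_{aluminium} = P/A₂ = 41250/250 = 165 MPa, compressive.

σ ≈ 165 MPa (compressive)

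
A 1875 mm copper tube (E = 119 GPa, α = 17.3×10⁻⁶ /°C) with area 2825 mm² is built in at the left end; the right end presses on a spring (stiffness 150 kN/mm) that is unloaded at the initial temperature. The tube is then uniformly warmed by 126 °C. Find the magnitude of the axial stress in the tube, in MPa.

The unrestrained thermal change is αΔT L = 17.3×10⁻⁶ × 126 × 1875 = 4.087 mm.
Let P be the compressive force at the spring. The tube shortens elastically by PL/(AE) and the spring compresses by P/k; together these equal δ_free.
So P = δ_free / [L/(AE) + 1/k] = 4.087 / [ 1875/(2825×119×10³) + 1/(150×10³) ].
P = 4.087 / 1.224×10⁻⁵ = 333800 N.
σ = P/A = 333800/2825 = 118.2 MPa.

σ ≈ 118 MPa (compressive)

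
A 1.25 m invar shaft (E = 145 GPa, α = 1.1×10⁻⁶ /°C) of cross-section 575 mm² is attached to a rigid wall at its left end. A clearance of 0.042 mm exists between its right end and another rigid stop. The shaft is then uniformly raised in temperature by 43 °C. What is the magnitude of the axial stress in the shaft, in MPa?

Unrestrained expansion: δ_free = αΔT L = 1.1×10⁻⁶ × 43 × 1250 = 0.05913 mm.
After closing the 0.042 mm clearance, 0.05913 − 0.042 = 0.01713 mm of expansion remains to be suppressed by the wall.
Compatibility: PL/(AE) = 0.01713 mm, so σ = P/A = E × (0.01713/1250) = 1.986 MPa.

σ ≈ 1.99 MPa (compressive)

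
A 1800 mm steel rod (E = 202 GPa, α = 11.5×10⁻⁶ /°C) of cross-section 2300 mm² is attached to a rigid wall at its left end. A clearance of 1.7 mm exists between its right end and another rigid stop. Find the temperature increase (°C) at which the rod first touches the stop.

Contact occurs when the free expansion equals the gap: αΔT L = 1.7 mm.
ΔT = 1.7 / (11.5×10⁻⁶ × 1800) = 82.13 °C.

ΔT ≈ 82.1 °C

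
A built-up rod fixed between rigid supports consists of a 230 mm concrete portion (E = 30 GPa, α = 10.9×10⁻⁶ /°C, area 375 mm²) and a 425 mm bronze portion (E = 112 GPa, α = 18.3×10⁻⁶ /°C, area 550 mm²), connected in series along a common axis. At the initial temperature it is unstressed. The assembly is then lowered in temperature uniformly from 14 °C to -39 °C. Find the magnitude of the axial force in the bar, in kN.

Free thermal contraction of the whole bar: Σ αᵢΔT Lᵢ = 10.9×10⁻⁶×53×230 + 18.3×10⁻⁶×53×425 = 0.5451 mm.
The walls prevent any net length change, so an axial force P (same in every segment) develops. Compatibility: P · Σ Lᵢ/(AᵢEᵢ) = δ_free.
Σ Lᵢ/(AᵢEᵢ) = 230/(375×30×10³) + 425/(550×112×10³) = 2.734×10⁻⁵ mm/N.
Hence P = δ_free / Σ(L/AE) = 0.5451/2.734×10⁻⁵ = 19.93 kN (tensile).

P ≈ 19.9 kN (tensile)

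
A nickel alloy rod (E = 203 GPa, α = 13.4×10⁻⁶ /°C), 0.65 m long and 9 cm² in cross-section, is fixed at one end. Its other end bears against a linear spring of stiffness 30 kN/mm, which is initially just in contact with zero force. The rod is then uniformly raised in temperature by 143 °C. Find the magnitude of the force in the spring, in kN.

P ≈ 33.8 kN

If the spring were absent the rod would lengthen by αΔT L = 13.4×10⁻⁶ × 143 × 650 = 1.246 mm.
With a force P in the spring, the elastic change of the rod is PL/(AE) and that of the spring is P/k; compatibility requires their sum to equal δ_free.
So P = δ_free / [L/(AE) + 1/k] = 1.246 / [ 650/(900×203×10³) + 1/(30×10³) ].
P = 1.246 / 3.689×10⁻⁵ = 33760 N.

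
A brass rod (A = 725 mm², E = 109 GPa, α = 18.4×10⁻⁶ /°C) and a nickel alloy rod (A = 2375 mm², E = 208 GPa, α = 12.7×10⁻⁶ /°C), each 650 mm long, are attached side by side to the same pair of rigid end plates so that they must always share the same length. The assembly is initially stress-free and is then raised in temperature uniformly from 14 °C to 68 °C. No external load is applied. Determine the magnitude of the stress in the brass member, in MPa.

Both members must finish at the same length. With the larger α, the brass tends to over-expand; the plates restrain it, putting the brass in compression and the nickel alloy in tension. With no external load the two internal forces are equal and opposite, magnitude P.
Compatibility of the two members (thermal + elastic change equal): (α₁ − α₂)ΔT = P·[1/(A₁E₁) + 1/(A₂E₂)].
|α₁ − α₂|·ΔT = 5.7×10⁻⁶ × 54 = 0.0003078.
1/(A₁E₁) + 1/(A₂E₂) = 1/(725×109×10³) + 1/(2375×208×10³) = 1.468×10⁻⁸ N⁻¹.
So P = 0.0003078 / 1.468×10⁻⁸ = 20.97 kN.
σ_{brass} = P/A₁ = 20970/725 = 28.92 MPa, compressive.

σ ≈ 28.9 MPa (compressive)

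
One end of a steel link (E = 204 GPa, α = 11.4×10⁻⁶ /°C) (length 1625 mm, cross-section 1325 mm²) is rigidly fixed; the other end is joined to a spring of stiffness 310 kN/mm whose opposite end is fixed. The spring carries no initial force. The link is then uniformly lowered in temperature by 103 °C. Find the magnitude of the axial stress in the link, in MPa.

If the spring were absent the link would shorten by αΔT L = 11.4×10⁻⁶ × 103 × 1625 = 1.908 mm.
With a force P in the spring, the elastic change of the link is PL/(AE) and that of the spring is P/k; compatibility requires their sum to equal δ_free.
So P = δ_free / [L/(AE) + 1/k] = 1.908 / [ 1625/(1325×204×10³) + 1/(310×10³) ].
P = 1.908 / 9.238×10⁻⁶ = 206600 N.
σ = P/A = 206600/1325 = 155.9 MPa.

σ ≈ 156 MPa (tensile)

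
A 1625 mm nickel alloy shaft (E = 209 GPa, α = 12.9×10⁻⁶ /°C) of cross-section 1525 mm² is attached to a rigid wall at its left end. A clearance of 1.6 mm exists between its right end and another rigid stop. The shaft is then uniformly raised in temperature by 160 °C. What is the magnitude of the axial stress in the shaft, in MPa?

σ ≈ 226 MPa (compressive)

Free thermal elongation = αΔT L = 12.9×10⁻⁶ × 160 × 1625 = 3.354 mm.
After closing the 1.6 mm clearance, 3.354 − 1.6 = 1.754 mm of expansion remains to be suppressed by the wall.
Compatibility: PL/(AE) = 1.754 mm, so σ = P/A = E × (1.754/1625) = 225.6 MPa.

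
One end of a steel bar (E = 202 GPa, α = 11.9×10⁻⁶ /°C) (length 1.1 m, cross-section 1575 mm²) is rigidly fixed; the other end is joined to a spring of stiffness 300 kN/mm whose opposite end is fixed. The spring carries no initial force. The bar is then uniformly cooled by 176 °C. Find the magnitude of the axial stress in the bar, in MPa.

σ ≈ 215 MPa (tensile)

If the spring were absent the bar would shorten by αΔT L = 11.9×10⁻⁶ × 176 × 1100 = 2.304 mm.
Let P be the tensile force in the spring. The bar extends elastically by PL/(AE) and the spring stretches by P/k; together these equal δ_free.
So P = δ_free / [L/(AE) + 1/k] = 2.304 / [ 1100/(1575×202×10³) + 1/(300×10³) ].
P = 2.304 / 6.791×10⁻⁶ = 339300 N.
σ = P/A = 339300/1575 = 215.4 MPa.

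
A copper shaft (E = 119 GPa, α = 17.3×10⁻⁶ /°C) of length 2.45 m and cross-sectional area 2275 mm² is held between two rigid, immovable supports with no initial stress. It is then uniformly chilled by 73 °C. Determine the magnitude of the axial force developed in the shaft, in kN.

Full restraint means ε = 0, so the stress is σ = EαΔT = 119×10³ × 17.3×10⁻⁶ × 73 = 150.3 MPa.
P = AEαΔT = 2275 × 119×10³ × 17.3×10⁻⁶ × 73 = 341.9 kN (tensile).

P ≈ 342 kN (tensile)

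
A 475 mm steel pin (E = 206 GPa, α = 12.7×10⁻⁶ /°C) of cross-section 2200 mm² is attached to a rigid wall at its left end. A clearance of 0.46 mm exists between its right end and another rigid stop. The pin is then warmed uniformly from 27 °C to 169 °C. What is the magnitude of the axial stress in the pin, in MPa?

σ ≈ 172 MPa (compressive)

If the wall were absent the pin would grow by αΔT L = 12.7×10⁻⁶ × 142 × 475 = 0.8566 mm.
The gap closes (δ_free > 0.46 mm) and the wall then resists a further 0.8566 − 0.46 = 0.3966 mm of expansion.
Compatibility: PL/(AE) = 0.3966 mm, so σ = P/A = E × (0.3966/475) = 172 MPa.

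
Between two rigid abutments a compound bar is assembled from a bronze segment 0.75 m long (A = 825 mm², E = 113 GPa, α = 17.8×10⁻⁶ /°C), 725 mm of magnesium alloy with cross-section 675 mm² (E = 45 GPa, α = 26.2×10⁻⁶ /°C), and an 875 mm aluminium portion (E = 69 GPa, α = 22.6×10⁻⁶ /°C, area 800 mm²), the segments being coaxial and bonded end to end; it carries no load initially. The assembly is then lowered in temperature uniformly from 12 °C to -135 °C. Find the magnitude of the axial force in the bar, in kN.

If the supports were absent, the total length change would be Σ αᵢΔT Lᵢ = 17.8×10⁻⁶×147×750 + 26.2×10⁻⁶×147×725 + 22.6×10⁻⁶×147×875 = 7.662 mm.
Since the ends are fixed, an axial force P builds up, equal in every segment, with P · Σ Lᵢ/(AᵢEᵢ) = δ_free.
The series flexibility is Σ Lᵢ/(AᵢEᵢ) = 750/(825×113×10³) + 725/(675×45×10³) + 875/(800×69×10³) = 4.776×10⁻⁵ mm/N.
P = 7.662 / 4.776×10⁻⁵ = 160400 N = 160.4 kN, tensile.

P ≈ 160 kN (tensile)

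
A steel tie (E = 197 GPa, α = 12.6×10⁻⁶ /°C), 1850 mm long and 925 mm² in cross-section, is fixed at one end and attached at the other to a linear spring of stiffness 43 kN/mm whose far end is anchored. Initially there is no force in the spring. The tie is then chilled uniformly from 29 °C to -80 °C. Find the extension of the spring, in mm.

δ ≈ 1.77 mm

The unrestrained thermal change is αΔT L = 12.6×10⁻⁶ × 109 × 1850 = 2.541 mm.
Let P be the tensile force in the spring. The tie extends elastically by PL/(AE) and the spring stretches by P/k; together these equal δ_free.
P [ L/(AE) + 1/k ] = δ_free → P [ 1850/(925×197×10³) + 1/(43×10³) ] = 2.541.
P = 2.541 / 3.341×10⁻⁵ = 76050 N.
Spring extension = P/k = 76050/(43×10³) = 1.769 mm.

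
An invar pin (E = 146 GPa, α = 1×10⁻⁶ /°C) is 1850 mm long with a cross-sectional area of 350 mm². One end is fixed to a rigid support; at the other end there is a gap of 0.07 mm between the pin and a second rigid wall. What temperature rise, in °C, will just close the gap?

ΔT ≈ 37.8 °C

Contact occurs when the free expansion equals the gap: αΔT L = 0.07 mm.
So ΔT = g/(αL) = 0.07/(1×10⁻⁶ × 1850) = 37.84 °C.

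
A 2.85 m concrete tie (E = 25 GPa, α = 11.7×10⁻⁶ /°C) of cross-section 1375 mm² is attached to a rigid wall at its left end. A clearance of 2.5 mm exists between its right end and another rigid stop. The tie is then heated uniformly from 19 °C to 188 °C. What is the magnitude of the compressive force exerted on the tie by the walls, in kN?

P ≈ 37.8 kN

Free thermal elongation = αΔT L = 11.7×10⁻⁶ × 169 × 2850 = 5.635 mm.
After closing the 2.5 mm clearance, 5.635 − 2.5 = 3.135 mm of expansion remains to be suppressed by the wall.
That suppressed elongation corresponds to σ = E·Δ/L = 25×10³ × 3.135/2850 = 27.5 MPa.
P = σA = 27.5 × 1375 = 37.82 kN.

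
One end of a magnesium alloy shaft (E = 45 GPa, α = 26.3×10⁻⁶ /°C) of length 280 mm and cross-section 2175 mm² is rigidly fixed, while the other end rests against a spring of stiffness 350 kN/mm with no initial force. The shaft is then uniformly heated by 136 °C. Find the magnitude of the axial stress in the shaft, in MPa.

Free thermal expansion: δ_free = αΔT L = 26.3×10⁻⁶ × 136 × 280 = 1.002 mm.
Let P be the compressive force at the spring. The shaft shortens elastically by PL/(AE) and the spring compresses by P/k; together these equal δ_free.
P [ L/(AE) + 1/k ] = δ_free → P [ 280/(2175×45×10³) + 1/(350×10³) ] = 1.002.
P = 1.002 / 5.718×10⁻⁶ = 175200 N.
σ = P/A = 175200/2175 = 80.53 MPa.

σ ≈ 80.5 MPa (compressive)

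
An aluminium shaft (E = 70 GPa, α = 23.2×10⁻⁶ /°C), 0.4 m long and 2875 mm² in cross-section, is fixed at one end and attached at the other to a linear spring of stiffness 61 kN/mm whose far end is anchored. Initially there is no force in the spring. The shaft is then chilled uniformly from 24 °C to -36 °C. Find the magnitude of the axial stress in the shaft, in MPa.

σ ≈ 10.5 MPa (tensile)

If the spring were absent the shaft would shorten by αΔT L = 23.2×10⁻⁶ × 60 × 400 = 0.5568 mm.
Let P be the tensile force in the spring. The shaft extends elastically by PL/(AE) and the spring stretches by P/k; together these equal δ_free.
P [ L/(AE) + 1/k ] = δ_free → P [ 400/(2875×70×10³) + 1/(61×10³) ] = 0.5568.
P = 0.5568 / 1.838×10⁻⁵ = 30290 N.
σ = P/A = 30290/2875 = 10.54 MPa.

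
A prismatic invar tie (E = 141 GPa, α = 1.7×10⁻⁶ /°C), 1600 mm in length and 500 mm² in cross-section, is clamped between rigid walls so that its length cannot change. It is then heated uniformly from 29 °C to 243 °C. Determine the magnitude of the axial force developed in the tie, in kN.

Full restraint means ε = 0, so the stress is σ = EαΔT = 141×10³ × 1.7×10⁻⁶ × 214 = 51.3 MPa.
Axial force P = σA = 51.3 × 500 = 25650 N = 25.65 kN, compressive.

P ≈ 25.6 kN (compressive)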